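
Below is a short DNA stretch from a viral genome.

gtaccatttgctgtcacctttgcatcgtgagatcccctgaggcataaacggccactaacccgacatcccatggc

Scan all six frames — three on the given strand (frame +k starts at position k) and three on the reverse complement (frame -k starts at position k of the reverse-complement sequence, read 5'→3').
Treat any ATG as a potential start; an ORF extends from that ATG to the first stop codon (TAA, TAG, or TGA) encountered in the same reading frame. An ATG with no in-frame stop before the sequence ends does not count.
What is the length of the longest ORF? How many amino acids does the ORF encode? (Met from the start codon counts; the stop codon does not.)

Reverse complement (5'→3'): GCCATGGGATGTCGGGTTAGTGGCCGTTTATGCCTCAGGGGATCTCACGATGCAAAGGTGACAGCAAATGGTAC
Frame +1: GTA CCA TTT GCT GTC ACC TTT GCA TCG TGA GAT CCC CTG AGG CAT AAA CGG CCA CTA ACC CGA CAT CCC ATG — no ATG→stop ORF.
Frame +2: TAC CAT TTG CTG TCA CCT TTG CAT CGT GAG ATC CCC TGA GGC ATA AAC GGC CAC TAA CCC GAC ATC CCA TGG — no ATG→stop ORF.
Frame +3: ACC ATT TGC TGT CAC CTT TGC ATC GTG AGA TCC CCT GAG GCA TAA ACG GCC ACT AAC CCG ACA TCC CAT GGC — no ATG→stop ORF.
Frame -1: GCC ATG GGA TGT CGG GTT AGT GGC CGT TTA TGC CTC AGG GGA TCT CAC GAT GCA AAG GTG ACA GCA AAT GGT — no ATG→stop ORF.
Frame -2: CCA TGG GAT GTC GGG TTA GTG GCC GTT TAT GCC TCA GGG GAT CTC ACG ATG CAA AGG TGA CAG CAA ATG GTA — ATG at 50, stop TGA at 59 → 12 nt.
Frame -3: CAT GGG ATG TCG GGT TAG TGG CCG TTT ATG CCT CAG GGG ATC TCA CGA TGC AAA GGT GAC AGC AAA TGG TAC — ATG at 9, stop TAG at 18 → 12 nt.
Longest: frame -2, positions 50–61, 12 nt = 4 codons = 3 aa. → 3 amino acids.

3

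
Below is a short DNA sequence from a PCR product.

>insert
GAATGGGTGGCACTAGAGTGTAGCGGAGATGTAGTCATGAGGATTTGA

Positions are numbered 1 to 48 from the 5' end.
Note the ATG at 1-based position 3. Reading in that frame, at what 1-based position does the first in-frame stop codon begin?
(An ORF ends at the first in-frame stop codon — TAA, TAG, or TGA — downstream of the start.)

21

Codons from position 3: ATG (3–5), GGT (6–8), GGC (9–11), ACT (12–14), AGA (15–17), GTG (18–20), TAG (21–23).
TAG is a stop codon; it begins at position 21.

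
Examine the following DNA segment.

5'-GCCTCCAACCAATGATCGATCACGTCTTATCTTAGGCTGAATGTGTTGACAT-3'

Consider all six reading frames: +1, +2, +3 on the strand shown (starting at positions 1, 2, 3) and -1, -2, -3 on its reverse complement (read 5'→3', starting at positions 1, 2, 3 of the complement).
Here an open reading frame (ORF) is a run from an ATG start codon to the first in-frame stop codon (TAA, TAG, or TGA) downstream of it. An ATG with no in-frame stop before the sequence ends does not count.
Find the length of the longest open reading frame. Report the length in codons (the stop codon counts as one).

8

Reverse complement (5'→3'): ATGTCAACACATTCAGCCTAAGATAAGACGTGATCGATCATTGGTTGGAGGC
Frame +1: GCC TCC AAC CAA TGA TCG ATC ACG TCT TAT CTT AGG CTG AAT GTG TTG ACA — no ATG→stop ORF.
Frame +2: CCT CCA ACC AAT GAT CGA TCA CGT CTT ATC TTA GGC TGA ATG TGT TGA CAT — ATG at 41, stop TGA at 47 → 9 nt.
Frame +3: CTC CAA CCA ATG ATC GAT CAC GTC TTA TCT TAG GCT GAA TGT GTT GAC — ATG at 12, stop TAG at 33 → 24 nt.
Frame -1: ATG TCA ACA CAT TCA GCC TAA GAT AAG ACG TGA TCG ATC ATT GGT TGG AGG — ATG at 1, stop TAA at 19 → 21 nt.
Frame -2: TGT CAA CAC ATT CAG CCT AAG ATA AGA CGT GAT CGA TCA TTG GTT GGA GGC — no ATG→stop ORF.
Frame -3: GTC AAC ACA TTC AGC CTA AGA TAA GAC GTG ATC GAT CAT TGG TTG GAG — no ATG→stop ORF.
Longest: frame +3, positions 12–35, 24 nt = 8 codons = 7 aa. → 8 codons.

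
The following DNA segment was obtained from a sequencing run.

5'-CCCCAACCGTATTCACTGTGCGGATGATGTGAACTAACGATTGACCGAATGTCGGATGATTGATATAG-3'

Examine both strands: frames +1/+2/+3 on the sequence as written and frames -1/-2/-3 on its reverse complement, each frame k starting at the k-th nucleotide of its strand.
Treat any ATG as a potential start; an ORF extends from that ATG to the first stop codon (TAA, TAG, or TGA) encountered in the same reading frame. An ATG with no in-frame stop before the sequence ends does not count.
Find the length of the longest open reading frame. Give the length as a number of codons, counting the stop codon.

Reverse complement (5'→3'): CTATATCAATCATCCGACATTCGGTCAATCGTTAGTTCACATCATCCGCACAGTGAATACGGTTGGGG
Frame +1: CCC CAA CCG TAT TCA CTG TGC GGA TGA TGT GAA CTA ACG ATT GAC CGA ATG TCG GAT GAT TGA TAT — ATG at 49, stop TGA at 61 → 15 nt.
Frame +2: CCC AAC CGT ATT CAC TGT GCG GAT GAT GTG AAC TAA CGA TTG ACC GAA TGT CGG ATG ATT GAT ATA — no ATG→stop ORF.
Frame +3: CCA ACC GTA TTC ACT GTG CGG ATG ATG TGA ACT AAC GAT TGA CCG AAT GTC GGA TGA TTG ATA TAG — ATG at 24, stop TGA at 30 → 9 nt; ATG at 27, stop TGA at 30 → 6 nt.
Frame -1: CTA TAT CAA TCA TCC GAC ATT CGG TCA ATC GTT AGT TCA CAT CAT CCG CAC AGT GAA TAC GGT TGG — no ATG→stop ORF.
Frame -2: TAT ATC AAT CAT CCG ACA TTC GGT CAA TCG TTA GTT CAC ATC ATC CGC ACA GTG AAT ACG GTT GGG — no ATG→stop ORF.
Frame -3: ATA TCA ATC ATC CGA CAT TCG GTC AAT CGT TAG TTC ACA TCA TCC GCA CAG TGA ATA CGG TTG GGG — no ATG→stop ORF.
Longest: frame +1, positions 49–63, 15 nt = 5 codons = 4 aa. → 5 codons.

5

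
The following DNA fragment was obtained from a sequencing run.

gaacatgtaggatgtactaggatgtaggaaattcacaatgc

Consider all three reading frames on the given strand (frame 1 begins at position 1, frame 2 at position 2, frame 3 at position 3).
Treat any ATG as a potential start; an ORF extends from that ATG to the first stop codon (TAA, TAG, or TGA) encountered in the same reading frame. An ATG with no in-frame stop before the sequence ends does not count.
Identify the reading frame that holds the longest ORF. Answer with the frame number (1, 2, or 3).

Frame 1: GAA CAT GTA GGA TGT ACT AGG ATG TAG GAA ATT CAC AAT — ATG at 22, stop TAG at 25 → 6 nt.
Frame 2: AAC ATG TAG GAT GTA CTA GGA TGT AGG AAA TTC ACA ATG — ATG at 5, stop TAG at 8 → 6 nt.
Frame 3: ACA TGT AGG ATG TAC TAG GAT GTA GGA AAT TCA CAA TGC — ATG at 12, stop TAG at 18 → 9 nt.
Longest ORF is 9 nt in frame 3 (positions 12–20).

3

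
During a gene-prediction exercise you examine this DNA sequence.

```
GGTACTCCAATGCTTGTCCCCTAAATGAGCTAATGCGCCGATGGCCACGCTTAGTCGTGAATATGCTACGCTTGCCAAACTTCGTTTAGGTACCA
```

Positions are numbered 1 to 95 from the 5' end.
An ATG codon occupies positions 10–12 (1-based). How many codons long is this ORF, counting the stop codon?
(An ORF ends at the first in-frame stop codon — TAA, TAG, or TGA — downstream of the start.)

5

Codons from position 10: ATG (10–12), CTT (13–15), GTC (16–18), CCC (19–21), TAA (22–24).
TAA is the first in-frame stop; that's 5 codons including the stop.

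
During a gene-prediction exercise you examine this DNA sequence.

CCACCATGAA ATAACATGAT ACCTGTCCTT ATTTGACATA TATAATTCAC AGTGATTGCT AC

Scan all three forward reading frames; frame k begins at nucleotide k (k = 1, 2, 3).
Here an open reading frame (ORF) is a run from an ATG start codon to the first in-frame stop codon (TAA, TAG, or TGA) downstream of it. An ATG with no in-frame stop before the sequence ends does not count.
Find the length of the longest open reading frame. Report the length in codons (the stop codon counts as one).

7

Frame 1: CCA CCA TGA AAT AAC ATG ATA CCT GTC CTT ATT TGA CAT ATA TAA TTC ACA GTG ATT GCT — ATG at 16, stop TGA at 34 → 21 nt.
Frame 2: CAC CAT GAA ATA ACA TGA TAC CTG TCC TTA TTT GAC ATA TAT AAT TCA CAG TGA TTG CTA — no ATG→stop ORF.
Frame 3: ACC ATG AAA TAA CAT GAT ACC TGT CCT TAT TTG ACA TAT ATA ATT CAC AGT GAT TGC TAC — ATG at 6, stop TAA at 12 → 9 nt.
Longest: frame 1, positions 16–36, 21 nt = 7 codons = 6 aa. → 7 codons.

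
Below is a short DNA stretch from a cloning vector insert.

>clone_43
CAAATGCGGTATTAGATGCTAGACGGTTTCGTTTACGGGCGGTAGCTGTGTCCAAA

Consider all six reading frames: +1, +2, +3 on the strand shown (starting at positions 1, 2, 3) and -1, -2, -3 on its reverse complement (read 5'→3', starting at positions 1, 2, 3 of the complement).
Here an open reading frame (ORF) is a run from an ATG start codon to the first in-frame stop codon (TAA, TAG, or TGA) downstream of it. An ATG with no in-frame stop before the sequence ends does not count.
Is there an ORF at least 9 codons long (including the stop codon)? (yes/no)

Reverse complement (5'→3'): TTTGGACACAGCTACCGCCCGTAAACGAAACCGTCTAGCATCTAATACCGCATTTG
Frame +1: CAA ATG CGG TAT TAG ATG CTA GAC GGT TTC GTT TAC GGG CGG TAG CTG TGT CCA — ATG at 4, stop TAG at 13 → 12 nt; ATG at 16, stop TAG at 43 → 30 nt.
Frame +2: AAA TGC GGT ATT AGA TGC TAG ACG GTT TCG TTT ACG GGC GGT AGC TGT GTC CAA — no ATG→stop ORF.
Frame +3: AAT GCG GTA TTA GAT GCT AGA CGG TTT CGT TTA CGG GCG GTA GCT GTG TCC AAA — no ATG→stop ORF.
Frame -1: TTT GGA CAC AGC TAC CGC CCG TAA ACG AAA CCG TCT AGC ATC TAA TAC CGC ATT — no ATG→stop ORF.
Frame -2: TTG GAC ACA GCT ACC GCC CGT AAA CGA AAC CGT CTA GCA TCT AAT ACC GCA TTT — no ATG→stop ORF.
Frame -3: TGG ACA CAG CTA CCG CCC GTA AAC GAA ACC GTC TAG CAT CTA ATA CCG CAT TTG — no ATG→stop ORF.
Frame +1 has an ORF of 10 codons (positions 16–45) ≥ 9, so yes.

yes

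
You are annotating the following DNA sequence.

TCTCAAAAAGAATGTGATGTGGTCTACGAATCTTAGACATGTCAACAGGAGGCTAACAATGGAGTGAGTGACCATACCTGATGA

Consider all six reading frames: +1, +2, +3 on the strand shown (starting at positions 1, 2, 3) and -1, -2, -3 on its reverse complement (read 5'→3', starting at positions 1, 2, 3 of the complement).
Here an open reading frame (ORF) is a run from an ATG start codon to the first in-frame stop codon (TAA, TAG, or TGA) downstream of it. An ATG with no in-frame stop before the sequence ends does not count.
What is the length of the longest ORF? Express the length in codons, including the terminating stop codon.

Reverse complement (5'→3'): TCATCAGGTATGGTCACTCACTCCATTGTTAGCCTCCTGTTGACATGTCTAAGATTCGTAGACCACATCACATTCTTTTTGAGA
Frame +1: TCT CAA AAA GAA TGT GAT GTG GTC TAC GAA TCT TAG ACA TGT CAA CAG GAG GCT AAC AAT GGA GTG AGT GAC CAT ACC TGA TGA — no ATG→stop ORF.
Frame +2: CTC AAA AAG AAT GTG ATG TGG TCT ACG AAT CTT AGA CAT GTC AAC AGG AGG CTA ACA ATG GAG TGA GTG ACC ATA CCT GAT — ATG at 17, stop TGA at 65 → 51 nt; ATG at 59, stop TGA at 65 → 9 nt.
Frame +3: TCA AAA AGA ATG TGA TGT GGT CTA CGA ATC TTA GAC ATG TCA ACA GGA GGC TAA CAA TGG AGT GAG TGA CCA TAC CTG ATG — ATG at 12, stop TGA at 15 → 6 nt; ATG at 39, stop TAA at 54 → 18 nt.
Frame -1: TCA TCA GGT ATG GTC ACT CAC TCC ATT GTT AGC CTC CTG TTG ACA TGT CTA AGA TTC GTA GAC CAC ATC ACA TTC TTT TTG AGA — no ATG→stop ORF.
Frame -2: CAT CAG GTA TGG TCA CTC ACT CCA TTG TTA GCC TCC TGT TGA CAT GTC TAA GAT TCG TAG ACC ACA TCA CAT TCT TTT TGA — no ATG→stop ORF.
Frame -3: ATC AGG TAT GGT CAC TCA CTC CAT TGT TAG CCT CCT GTT GAC ATG TCT AAG ATT CGT AGA CCA CAT CAC ATT CTT TTT GAG — no ATG→stop ORF.
Longest: frame +2, positions 17–67, 51 nt = 17 codons = 16 aa. → 17 codons.

17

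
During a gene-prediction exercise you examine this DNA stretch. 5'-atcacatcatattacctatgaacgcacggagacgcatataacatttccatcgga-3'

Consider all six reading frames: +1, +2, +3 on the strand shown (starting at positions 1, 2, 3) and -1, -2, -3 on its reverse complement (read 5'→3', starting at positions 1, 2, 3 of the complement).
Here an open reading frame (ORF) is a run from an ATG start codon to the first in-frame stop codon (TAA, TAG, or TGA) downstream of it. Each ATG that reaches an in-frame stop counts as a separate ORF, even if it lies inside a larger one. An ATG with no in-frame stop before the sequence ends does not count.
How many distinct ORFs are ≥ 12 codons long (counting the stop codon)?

2

Reverse complement (5'→3'): TCCGATGGAAATGTTATATGCGTCTCCGTGCGTTCATAGGTAATATGATGTGAT
Frame +1: ATC ACA TCA TAT TAC CTA TGA ACG CAC GGA GAC GCA TAT AAC ATT TCC ATC GGA — no ATG→stop ORF.
Frame +2: TCA CAT CAT ATT ACC TAT GAA CGC ACG GAG ACG CAT ATA ACA TTT CCA TCG — no ATG→stop ORF.
Frame +3: CAC ATC ATA TTA CCT ATG AAC GCA CGG AGA CGC ATA TAA CAT TTC CAT CGG — ATG at 18, stop TAA at 39 → 24 nt.
Frame -1: TCC GAT GGA AAT GTT ATA TGC GTC TCC GTG CGT TCA TAG GTA ATA TGA TGT GAT — no ATG→stop ORF.
Frame -2: CCG ATG GAA ATG TTA TAT GCG TCT CCG TGC GTT CAT AGG TAA TAT GAT GTG — ATG at 5, stop TAA at 41 → 39 nt; ATG at 11, stop TAA at 41 → 33 nt.
Frame -3: CGA TGG AAA TGT TAT ATG CGT CTC CGT GCG TTC ATA GGT AAT ATG ATG TGA — ATG at 18, stop TGA at 51 → 36 nt; ATG at 45, stop TGA at 51 → 9 nt; ATG at 48, stop TGA at 51 → 6 nt.
ORFs ≥ 12 codons: frame -2 5–43 (13 codons), frame -3 18–53 (12 codons). Count = 2.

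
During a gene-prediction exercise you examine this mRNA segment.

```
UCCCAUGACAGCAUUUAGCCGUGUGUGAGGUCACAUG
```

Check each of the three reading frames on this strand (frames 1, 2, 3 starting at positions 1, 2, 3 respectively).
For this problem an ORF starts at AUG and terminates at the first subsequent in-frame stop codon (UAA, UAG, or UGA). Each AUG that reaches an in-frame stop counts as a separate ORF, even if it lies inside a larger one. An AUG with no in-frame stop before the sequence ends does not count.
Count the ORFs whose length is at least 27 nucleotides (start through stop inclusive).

0

Frame 1: UCC CAU GAC AGC AUU UAG CCG UGU GUG AGG UCA CAU — no AUG→stop ORF.
Frame 2: CCC AUG ACA GCA UUU AGC CGU GUG UGA GGU CAC AUG — AUG at 5, stop UGA at 26 → 24 nt.
Frame 3: CCA UGA CAG CAU UUA GCC GUG UGU GAG GUC ACA — no AUG→stop ORF.
No ORF reaches 27 nucleotides. Count = 0.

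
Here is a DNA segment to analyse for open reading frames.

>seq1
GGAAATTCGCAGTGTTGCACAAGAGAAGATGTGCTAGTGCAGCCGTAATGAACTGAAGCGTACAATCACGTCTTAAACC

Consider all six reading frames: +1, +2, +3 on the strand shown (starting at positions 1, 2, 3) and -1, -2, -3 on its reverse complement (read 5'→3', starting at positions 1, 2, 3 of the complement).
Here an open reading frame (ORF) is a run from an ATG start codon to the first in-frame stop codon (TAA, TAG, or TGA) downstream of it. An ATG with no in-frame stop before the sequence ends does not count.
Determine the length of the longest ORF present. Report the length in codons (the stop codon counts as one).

Reverse complement (5'→3'): GGTTTAAGACGTGATTGTACGCTTCAGTTCATTACGGCTGCACTAGCACATCTTCTCTTGTGCAACACTGCGAATTTCC
Frame +1: GGA AAT TCG CAG TGT TGC ACA AGA GAA GAT GTG CTA GTG CAG CCG TAA TGA ACT GAA GCG TAC AAT CAC GTC TTA AAC — no ATG→stop ORF.
Frame +2: GAA ATT CGC AGT GTT GCA CAA GAG AAG ATG TGC TAG TGC AGC CGT AAT GAA CTG AAG CGT ACA ATC ACG TCT TAA ACC — ATG at 29, stop TAG at 35 → 9 nt.
Frame +3: AAA TTC GCA GTG TTG CAC AAG AGA AGA TGT GCT AGT GCA GCC GTA ATG AAC TGA AGC GTA CAA TCA CGT CTT AAA — ATG at 48, stop TGA at 54 → 9 nt.
Frame -1: GGT TTA AGA CGT GAT TGT ACG CTT CAG TTC ATT ACG GCT GCA CTA GCA CAT CTT CTC TTG TGC AAC ACT GCG AAT TTC — no ATG→stop ORF.
Frame -2: GTT TAA GAC GTG ATT GTA CGC TTC AGT TCA TTA CGG CTG CAC TAG CAC ATC TTC TCT TGT GCA ACA CTG CGA ATT TCC — no ATG→stop ORF.
Frame -3: TTT AAG ACG TGA TTG TAC GCT TCA GTT CAT TAC GGC TGC ACT AGC ACA TCT TCT CTT GTG CAA CAC TGC GAA TTT — no ATG→stop ORF.
Longest: frame +2, positions 29–37, 9 nt = 3 codons = 2 aa. → 3 codons.

3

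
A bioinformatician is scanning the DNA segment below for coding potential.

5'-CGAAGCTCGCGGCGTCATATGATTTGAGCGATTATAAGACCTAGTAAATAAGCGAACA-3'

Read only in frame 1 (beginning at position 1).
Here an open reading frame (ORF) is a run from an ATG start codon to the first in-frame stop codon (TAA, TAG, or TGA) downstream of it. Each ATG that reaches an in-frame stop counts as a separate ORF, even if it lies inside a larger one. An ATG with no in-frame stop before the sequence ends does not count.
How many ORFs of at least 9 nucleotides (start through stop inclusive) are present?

Frame 1: CGA AGC TCG CGG CGT CAT ATG ATT TGA GCG ATT ATA AGA CCT AGT AAA TAA GCG AAC — ATG at 19, stop TGA at 25 → 9 nt.
ORFs ≥ 9 nucleotides: frame 1 19–27 (9 nucleotides). Count = 1.

1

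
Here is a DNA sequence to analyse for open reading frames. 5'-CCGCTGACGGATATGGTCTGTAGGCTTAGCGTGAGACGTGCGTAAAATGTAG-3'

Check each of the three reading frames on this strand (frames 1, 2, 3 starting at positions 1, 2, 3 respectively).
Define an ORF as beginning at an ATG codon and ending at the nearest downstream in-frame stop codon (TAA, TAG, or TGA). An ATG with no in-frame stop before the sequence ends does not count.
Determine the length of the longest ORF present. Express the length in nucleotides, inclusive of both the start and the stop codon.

33

Frame 1: CCG CTG ACG GAT ATG GTC TGT AGG CTT AGC GTG AGA CGT GCG TAA AAT GTA — ATG at 13, stop TAA at 43 → 33 nt.
Frame 2: CGC TGA CGG ATA TGG TCT GTA GGC TTA GCG TGA GAC GTG CGT AAA ATG TAG — ATG at 47, stop TAG at 50 → 6 nt.
Frame 3: GCT GAC GGA TAT GGT CTG TAG GCT TAG CGT GAG ACG TGC GTA AAA TGT — no ATG→stop ORF.
Longest: frame 1, positions 13–45, 33 nt = 11 codons = 10 aa. → 33 nucleotides.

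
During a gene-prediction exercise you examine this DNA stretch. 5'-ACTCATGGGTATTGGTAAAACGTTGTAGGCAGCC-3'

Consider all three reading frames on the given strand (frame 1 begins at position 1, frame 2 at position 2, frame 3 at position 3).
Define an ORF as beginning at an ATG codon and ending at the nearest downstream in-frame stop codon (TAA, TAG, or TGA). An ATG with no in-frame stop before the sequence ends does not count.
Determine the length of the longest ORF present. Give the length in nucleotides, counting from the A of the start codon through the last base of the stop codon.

Frame 1: ACT CAT GGG TAT TGG TAA AAC GTT GTA GGC AGC — no ATG→stop ORF.
Frame 2: CTC ATG GGT ATT GGT AAA ACG TTG TAG GCA GCC — ATG at 5, stop TAG at 26 → 24 nt.
Frame 3: TCA TGG GTA TTG GTA AAA CGT TGT AGG CAG — no ATG→stop ORF.
Longest: frame 2, positions 5–28, 24 nt = 8 codons = 7 aa. → 24 nucleotides.

24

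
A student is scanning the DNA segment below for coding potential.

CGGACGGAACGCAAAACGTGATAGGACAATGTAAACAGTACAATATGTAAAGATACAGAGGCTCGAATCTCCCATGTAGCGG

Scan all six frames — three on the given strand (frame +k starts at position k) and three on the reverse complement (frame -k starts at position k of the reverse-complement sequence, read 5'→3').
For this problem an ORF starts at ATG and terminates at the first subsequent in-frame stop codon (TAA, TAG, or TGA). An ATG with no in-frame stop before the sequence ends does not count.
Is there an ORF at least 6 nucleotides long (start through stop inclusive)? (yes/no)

Reverse complement (5'→3'): CCGCTACATGGGAGATTCGAGCCTCTGTATCTTTACATATTGTACTGTTTACATTGTCCTATCACGTTTTGCGTTCCGTCCG
Frame +1: CGG ACG GAA CGC AAA ACG TGA TAG GAC AAT GTA AAC AGT ACA ATA TGT AAA GAT ACA GAG GCT CGA ATC TCC CAT GTA GCG — no ATG→stop ORF.
Frame +2: GGA CGG AAC GCA AAA CGT GAT AGG ACA ATG TAA ACA GTA CAA TAT GTA AAG ATA CAG AGG CTC GAA TCT CCC ATG TAG CGG — ATG at 29, stop TAA at 32 → 6 nt; ATG at 74, stop TAG at 77 → 6 nt.
Frame +3: GAC GGA ACG CAA AAC GTG ATA GGA CAA TGT AAA CAG TAC AAT ATG TAA AGA TAC AGA GGC TCG AAT CTC CCA TGT AGC — ATG at 45, stop TAA at 48 → 6 nt.
Frame -1: CCG CTA CAT GGG AGA TTC GAG CCT CTG TAT CTT TAC ATA TTG TAC TGT TTA CAT TGT CCT ATC ACG TTT TGC GTT CCG TCC — no ATG→stop ORF.
Frame -2: CGC TAC ATG GGA GAT TCG AGC CTC TGT ATC TTT ACA TAT TGT ACT GTT TAC ATT GTC CTA TCA CGT TTT GCG TTC CGT CCG — no ATG→stop ORF.
Frame -3: GCT ACA TGG GAG ATT CGA GCC TCT GTA TCT TTA CAT ATT GTA CTG TTT ACA TTG TCC TAT CAC GTT TTG CGT TCC GTC — no ATG→stop ORF.
Frame +2 has an ORF of 6 nucleotides (positions 29–34) ≥ 6, so yes.

yes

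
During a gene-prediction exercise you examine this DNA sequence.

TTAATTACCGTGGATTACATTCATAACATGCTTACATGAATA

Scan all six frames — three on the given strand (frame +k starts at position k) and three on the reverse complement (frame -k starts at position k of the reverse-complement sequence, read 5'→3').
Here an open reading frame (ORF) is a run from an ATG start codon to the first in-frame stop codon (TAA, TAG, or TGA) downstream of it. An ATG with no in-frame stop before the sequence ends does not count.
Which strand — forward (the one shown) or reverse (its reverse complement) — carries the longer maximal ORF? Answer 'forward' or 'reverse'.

Reverse complement (5'→3'): TATTCATGTAAGCATGTTATGAATGTAATCCACGGTAATTAA
Frame +1: TTA ATT ACC GTG GAT TAC ATT CAT AAC ATG CTT ACA TGA ATA — ATG at 28, stop TGA at 37 → 12 nt.
Frame +2: TAA TTA CCG TGG ATT ACA TTC ATA ACA TGC TTA CAT GAA — no ATG→stop ORF.
Frame +3: AAT TAC CGT GGA TTA CAT TCA TAA CAT GCT TAC ATG AAT — no ATG→stop ORF.
Frame -1: TAT TCA TGT AAG CAT GTT ATG AAT GTA ATC CAC GGT AAT TAA — ATG at 19, stop TAA at 40 → 24 nt.
Frame -2: ATT CAT GTA AGC ATG TTA TGA ATG TAA TCC ACG GTA ATT — ATG at 14, stop TGA at 20 → 9 nt; ATG at 23, stop TAA at 26 → 6 nt.
Frame -3: TTC ATG TAA GCA TGT TAT GAA TGT AAT CCA CGG TAA TTA — ATG at 6, stop TAA at 9 → 6 nt.
Forward-strand max 12 nt; reverse-strand max 24 nt. The reverse strand has the longer ORF.

reverse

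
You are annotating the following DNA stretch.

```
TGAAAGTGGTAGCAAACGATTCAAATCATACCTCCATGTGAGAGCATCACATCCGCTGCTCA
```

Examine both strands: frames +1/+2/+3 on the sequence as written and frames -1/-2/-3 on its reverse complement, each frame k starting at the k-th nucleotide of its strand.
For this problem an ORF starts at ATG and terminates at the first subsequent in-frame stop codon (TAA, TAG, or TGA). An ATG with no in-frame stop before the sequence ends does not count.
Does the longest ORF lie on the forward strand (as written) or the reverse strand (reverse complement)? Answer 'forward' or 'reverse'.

Reverse complement (5'→3'): TGAGCAGCGGATGTGATGCTCTCACATGGAGGTATGATTTGAATCGTTTGCTACCACTTTCA
Frame +1: TGA AAG TGG TAG CAA ACG ATT CAA ATC ATA CCT CCA TGT GAG AGC ATC ACA TCC GCT GCT — no ATG→stop ORF.
Frame +2: GAA AGT GGT AGC AAA CGA TTC AAA TCA TAC CTC CAT GTG AGA GCA TCA CAT CCG CTG CTC — no ATG→stop ORF.
Frame +3: AAA GTG GTA GCA AAC GAT TCA AAT CAT ACC TCC ATG TGA GAG CAT CAC ATC CGC TGC TCA — ATG at 36, stop TGA at 39 → 6 nt.
Frame -1: TGA GCA GCG GAT GTG ATG CTC TCA CAT GGA GGT ATG ATT TGA ATC GTT TGC TAC CAC TTT — ATG at 16, stop TGA at 40 → 27 nt; ATG at 34, stop TGA at 40 → 9 nt.
Frame -2: GAG CAG CGG ATG TGA TGC TCT CAC ATG GAG GTA TGA TTT GAA TCG TTT GCT ACC ACT TTC — ATG at 11, stop TGA at 14 → 6 nt; ATG at 26, stop TGA at 35 → 12 nt.
Frame -3: AGC AGC GGA TGT GAT GCT CTC ACA TGG AGG TAT GAT TTG AAT CGT TTG CTA CCA CTT TCA — no ATG→stop ORF.
Forward-strand max 6 nt; reverse-strand max 27 nt. The reverse strand has the longer ORF.

reverse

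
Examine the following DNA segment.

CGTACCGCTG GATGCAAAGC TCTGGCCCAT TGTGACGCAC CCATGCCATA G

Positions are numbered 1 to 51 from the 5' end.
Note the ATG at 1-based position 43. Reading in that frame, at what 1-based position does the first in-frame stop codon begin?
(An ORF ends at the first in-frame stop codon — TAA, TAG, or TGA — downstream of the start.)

49

Codons from position 43: ATG (43–45), CCA (46–48), TAG (49–51).
TAG is a stop codon; it begins at position 49.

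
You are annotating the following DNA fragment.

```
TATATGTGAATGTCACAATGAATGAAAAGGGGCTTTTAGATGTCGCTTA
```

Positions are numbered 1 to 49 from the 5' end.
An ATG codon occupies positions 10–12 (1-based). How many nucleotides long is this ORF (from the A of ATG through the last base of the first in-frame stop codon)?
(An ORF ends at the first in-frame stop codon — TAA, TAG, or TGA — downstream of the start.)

Codons from position 10: ATG (10–12), TCA (13–15), CAA (16–18), TGA (19–21).
TGA is the first in-frame stop; ORF spans 10–21, 12 nucleotides.

12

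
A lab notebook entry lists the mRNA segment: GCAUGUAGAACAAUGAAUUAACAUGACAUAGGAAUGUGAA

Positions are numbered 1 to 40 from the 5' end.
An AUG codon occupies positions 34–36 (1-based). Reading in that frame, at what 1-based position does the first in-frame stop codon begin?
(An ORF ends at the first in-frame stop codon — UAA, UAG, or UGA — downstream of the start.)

Codons from position 34: AUG (34–36), UGA (37–39).
UGA is a stop codon; it begins at position 37.

37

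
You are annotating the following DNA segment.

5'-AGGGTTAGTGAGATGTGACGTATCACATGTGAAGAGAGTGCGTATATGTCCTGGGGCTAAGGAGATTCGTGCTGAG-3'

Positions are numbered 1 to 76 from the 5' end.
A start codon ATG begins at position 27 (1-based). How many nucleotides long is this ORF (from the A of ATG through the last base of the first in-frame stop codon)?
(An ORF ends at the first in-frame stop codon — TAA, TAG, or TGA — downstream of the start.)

6

Codons from position 27: ATG (27–29), TGA (30–32).
TGA is the first in-frame stop; ORF spans 27–32, 6 nucleotides.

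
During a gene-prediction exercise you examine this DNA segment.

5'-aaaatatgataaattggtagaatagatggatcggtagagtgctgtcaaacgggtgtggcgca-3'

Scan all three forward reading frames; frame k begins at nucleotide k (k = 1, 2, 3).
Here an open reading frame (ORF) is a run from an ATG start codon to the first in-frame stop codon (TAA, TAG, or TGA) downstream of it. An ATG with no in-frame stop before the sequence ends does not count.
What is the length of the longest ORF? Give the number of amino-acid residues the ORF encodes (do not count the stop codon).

Frame 1: AAA ATA TGA TAA ATT GGT AGA ATA GAT GGA TCG GTA GAG TGC TGT CAA ACG GGT GTG GCG — no ATG→stop ORF.
Frame 2: AAA TAT GAT AAA TTG GTA GAA TAG ATG GAT CGG TAG AGT GCT GTC AAA CGG GTG TGG CGC — ATG at 26, stop TAG at 35 → 12 nt.
Frame 3: AAT ATG ATA AAT TGG TAG AAT AGA TGG ATC GGT AGA GTG CTG TCA AAC GGG TGT GGC GCA — ATG at 6, stop TAG at 18 → 15 nt.
Longest: frame 3, positions 6–20, 15 nt = 5 codons = 4 aa. → 4 amino acids.

4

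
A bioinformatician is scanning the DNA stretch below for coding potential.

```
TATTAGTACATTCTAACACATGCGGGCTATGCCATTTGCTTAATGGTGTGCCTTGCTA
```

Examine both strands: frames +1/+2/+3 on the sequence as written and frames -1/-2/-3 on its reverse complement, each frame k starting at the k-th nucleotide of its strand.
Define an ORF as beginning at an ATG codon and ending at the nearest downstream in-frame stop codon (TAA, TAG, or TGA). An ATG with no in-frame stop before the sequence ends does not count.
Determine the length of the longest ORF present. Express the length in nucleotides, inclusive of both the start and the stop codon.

24

Reverse complement (5'→3'): TAGCAAGGCACACCATTAAGCAAATGGCATAGCCCGCATGTGTTAGAATGTACTAATA
Frame +1: TAT TAG TAC ATT CTA ACA CAT GCG GGC TAT GCC ATT TGC TTA ATG GTG TGC CTT GCT — no ATG→stop ORF.
Frame +2: ATT AGT ACA TTC TAA CAC ATG CGG GCT ATG CCA TTT GCT TAA TGG TGT GCC TTG CTA — ATG at 20, stop TAA at 41 → 24 nt; ATG at 29, stop TAA at 41 → 15 nt.
Frame +3: TTA GTA CAT TCT AAC ACA TGC GGG CTA TGC CAT TTG CTT AAT GGT GTG CCT TGC — no ATG→stop ORF.
Frame -1: TAG CAA GGC ACA CCA TTA AGC AAA TGG CAT AGC CCG CAT GTG TTA GAA TGT ACT AAT — no ATG→stop ORF.
Frame -2: AGC AAG GCA CAC CAT TAA GCA AAT GGC ATA GCC CGC ATG TGT TAG AAT GTA CTA ATA — ATG at 38, stop TAG at 44 → 9 nt.
Frame -3: GCA AGG CAC ACC ATT AAG CAA ATG GCA TAG CCC GCA TGT GTT AGA ATG TAC TAA — ATG at 24, stop TAG at 30 → 9 nt; ATG at 48, stop TAA at 54 → 9 nt.
Longest: frame +2, positions 20–43, 24 nt = 8 codons = 7 aa. → 24 nucleotides.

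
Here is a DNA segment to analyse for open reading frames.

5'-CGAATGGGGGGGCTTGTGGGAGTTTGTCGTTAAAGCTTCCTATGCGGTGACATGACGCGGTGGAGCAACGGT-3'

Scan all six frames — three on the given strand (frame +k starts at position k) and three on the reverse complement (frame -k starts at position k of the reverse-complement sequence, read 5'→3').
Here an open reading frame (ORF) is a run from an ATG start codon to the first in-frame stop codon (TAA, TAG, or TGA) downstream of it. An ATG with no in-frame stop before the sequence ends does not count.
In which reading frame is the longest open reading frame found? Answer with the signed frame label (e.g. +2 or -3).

Reverse complement (5'→3'): ACCGTTGCTCCACCGCGTCATGTCACCGCATAGGAAGCTTTAACGACAAACTCCCACAAGCCCCCCCATTCG
Frame +1: CGA ATG GGG GGG CTT GTG GGA GTT TGT CGT TAA AGC TTC CTA TGC GGT GAC ATG ACG CGG TGG AGC AAC GGT — ATG at 4, stop TAA at 31 → 30 nt.
Frame +2: GAA TGG GGG GGC TTG TGG GAG TTT GTC GTT AAA GCT TCC TAT GCG GTG ACA TGA CGC GGT GGA GCA ACG — no ATG→stop ORF.
Frame +3: AAT GGG GGG GCT TGT GGG AGT TTG TCG TTA AAG CTT CCT ATG CGG TGA CAT GAC GCG GTG GAG CAA CGG — ATG at 42, stop TGA at 48 → 9 nt.
Frame -1: ACC GTT GCT CCA CCG CGT CAT GTC ACC GCA TAG GAA GCT TTA ACG ACA AAC TCC CAC AAG CCC CCC CAT TCG — no ATG→stop ORF.
Frame -2: CCG TTG CTC CAC CGC GTC ATG TCA CCG CAT AGG AAG CTT TAA CGA CAA ACT CCC ACA AGC CCC CCC ATT — ATG at 20, stop TAA at 41 → 24 nt.
Frame -3: CGT TGC TCC ACC GCG TCA TGT CAC CGC ATA GGA AGC TTT AAC GAC AAA CTC CCA CAA GCC CCC CCA TTC — no ATG→stop ORF.
Longest ORF is 30 nt in frame +1 (positions 4–33).

+1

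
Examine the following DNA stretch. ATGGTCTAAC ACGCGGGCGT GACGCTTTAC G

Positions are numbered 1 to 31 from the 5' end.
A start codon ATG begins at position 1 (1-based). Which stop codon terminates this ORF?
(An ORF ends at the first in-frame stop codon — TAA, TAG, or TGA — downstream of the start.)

TAA

Codons from position 1: ATG (1–3), GTC (4–6), TAA (7–9).
The first in-frame stop codon is TAA.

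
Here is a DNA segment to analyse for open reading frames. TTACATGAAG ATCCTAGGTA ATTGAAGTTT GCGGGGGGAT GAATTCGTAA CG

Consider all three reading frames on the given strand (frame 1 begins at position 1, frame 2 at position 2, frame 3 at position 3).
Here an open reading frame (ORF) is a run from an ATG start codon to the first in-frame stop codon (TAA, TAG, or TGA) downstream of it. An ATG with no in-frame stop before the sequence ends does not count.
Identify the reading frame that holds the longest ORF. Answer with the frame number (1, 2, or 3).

Frame 1: TTA CAT GAA GAT CCT AGG TAA TTG AAG TTT GCG GGG GGA TGA ATT CGT AAC — no ATG→stop ORF.
Frame 2: TAC ATG AAG ATC CTA GGT AAT TGA AGT TTG CGG GGG GAT GAA TTC GTA ACG — ATG at 5, stop TGA at 23 → 21 nt.
Frame 3: ACA TGA AGA TCC TAG GTA ATT GAA GTT TGC GGG GGG ATG AAT TCG TAA — ATG at 39, stop TAA at 48 → 12 nt.
Longest ORF is 21 nt in frame 2 (positions 5–25).

2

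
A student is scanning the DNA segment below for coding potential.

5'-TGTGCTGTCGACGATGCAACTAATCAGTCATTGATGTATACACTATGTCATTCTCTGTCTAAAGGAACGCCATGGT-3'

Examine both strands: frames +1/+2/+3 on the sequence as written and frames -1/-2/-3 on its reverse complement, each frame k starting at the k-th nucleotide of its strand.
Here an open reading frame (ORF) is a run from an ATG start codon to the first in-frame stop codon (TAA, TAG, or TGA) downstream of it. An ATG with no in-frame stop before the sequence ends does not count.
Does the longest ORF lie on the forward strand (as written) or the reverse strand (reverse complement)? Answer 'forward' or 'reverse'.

forward

Reverse complement (5'→3'): ACCATGGCGTTCCTTTAGACAGAGAATGACATAGTGTATACATCAATGACTGATTAGTTGCATCGTCGACAGCACA
Frame +1: TGT GCT GTC GAC GAT GCA ACT AAT CAG TCA TTG ATG TAT ACA CTA TGT CAT TCT CTG TCT AAA GGA ACG CCA TGG — no ATG→stop ORF.
Frame +2: GTG CTG TCG ACG ATG CAA CTA ATC AGT CAT TGA TGT ATA CAC TAT GTC ATT CTC TGT CTA AAG GAA CGC CAT GGT — ATG at 14, stop TGA at 32 → 21 nt.
Frame +3: TGC TGT CGA CGA TGC AAC TAA TCA GTC ATT GAT GTA TAC ACT ATG TCA TTC TCT GTC TAA AGG AAC GCC ATG — ATG at 45, stop TAA at 60 → 18 nt.
Frame -1: ACC ATG GCG TTC CTT TAG ACA GAG AAT GAC ATA GTG TAT ACA TCA ATG ACT GAT TAG TTG CAT CGT CGA CAG CAC — ATG at 4, stop TAG at 16 → 15 nt; ATG at 46, stop TAG at 55 → 12 nt.
Frame -2: CCA TGG CGT TCC TTT AGA CAG AGA ATG ACA TAG TGT ATA CAT CAA TGA CTG ATT AGT TGC ATC GTC GAC AGC ACA — ATG at 26, stop TAG at 32 → 9 nt.
Frame -3: CAT GGC GTT CCT TTA GAC AGA GAA TGA CAT AGT GTA TAC ATC AAT GAC TGA TTA GTT GCA TCG TCG ACA GCA — no ATG→stop ORF.
Forward-strand max 21 nt; reverse-strand max 15 nt. The forward strand has the longer ORF.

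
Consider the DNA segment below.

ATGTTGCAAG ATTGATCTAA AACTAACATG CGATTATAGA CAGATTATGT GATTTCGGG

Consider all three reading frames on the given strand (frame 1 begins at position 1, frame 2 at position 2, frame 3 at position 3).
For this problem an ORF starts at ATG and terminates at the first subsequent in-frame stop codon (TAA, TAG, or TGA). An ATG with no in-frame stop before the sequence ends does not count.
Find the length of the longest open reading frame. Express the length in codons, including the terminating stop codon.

Frame 1: ATG TTG CAA GAT TGA TCT AAA ACT AAC ATG CGA TTA TAG ACA GAT TAT GTG ATT TCG — ATG at 1, stop TGA at 13 → 15 nt; ATG at 28, stop TAG at 37 → 12 nt.
Frame 2: TGT TGC AAG ATT GAT CTA AAA CTA ACA TGC GAT TAT AGA CAG ATT ATG TGA TTT CGG — ATG at 47, stop TGA at 50 → 6 nt.
Frame 3: GTT GCA AGA TTG ATC TAA AAC TAA CAT GCG ATT ATA GAC AGA TTA TGT GAT TTC GGG — no ATG→stop ORF.
Longest: frame 1, positions 1–15, 15 nt = 5 codons = 4 aa. → 5 codons.

5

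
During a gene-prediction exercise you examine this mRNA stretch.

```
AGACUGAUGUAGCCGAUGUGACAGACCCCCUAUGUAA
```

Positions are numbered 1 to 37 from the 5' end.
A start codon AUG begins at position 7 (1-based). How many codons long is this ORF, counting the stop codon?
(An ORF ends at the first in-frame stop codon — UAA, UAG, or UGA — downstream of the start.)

2

Codons from position 7: AUG (7–9), UAG (10–12).
UAG is the first in-frame stop; that's 2 codons including the stop.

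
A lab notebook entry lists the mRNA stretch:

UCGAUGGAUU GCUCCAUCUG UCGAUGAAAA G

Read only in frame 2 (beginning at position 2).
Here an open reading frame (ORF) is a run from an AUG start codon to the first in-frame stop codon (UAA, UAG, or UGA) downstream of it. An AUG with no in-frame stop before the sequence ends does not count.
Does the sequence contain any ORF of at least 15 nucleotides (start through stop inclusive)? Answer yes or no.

Frame 2: CGA UGG AUU GCU CCA UCU GUC GAU GAA AAG — no AUG→stop ORF.
Largest ORF found is 0 nucleotides < 15, so no.

no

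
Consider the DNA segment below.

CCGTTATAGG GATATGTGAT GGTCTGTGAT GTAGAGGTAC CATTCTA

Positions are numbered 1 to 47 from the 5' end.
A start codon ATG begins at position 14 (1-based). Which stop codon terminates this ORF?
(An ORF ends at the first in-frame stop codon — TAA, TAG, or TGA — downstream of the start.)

Codons from position 14: ATG (14–16), TGA (17–19).
The first in-frame stop codon is TGA.

TGA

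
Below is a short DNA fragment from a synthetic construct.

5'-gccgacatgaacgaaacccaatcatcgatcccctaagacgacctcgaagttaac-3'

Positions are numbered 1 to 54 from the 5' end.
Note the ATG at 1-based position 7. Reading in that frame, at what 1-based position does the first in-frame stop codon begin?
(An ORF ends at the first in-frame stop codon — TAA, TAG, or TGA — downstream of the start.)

34

Codons from position 7: ATG (7–9), AAC (10–12), GAA (13–15), ACC (16–18), CAA (19–21), TCA (22–24), TCG (25–27), ATC (28–30), CCC (31–33), TAA (34–36).
TAA is a stop codon; it begins at position 34.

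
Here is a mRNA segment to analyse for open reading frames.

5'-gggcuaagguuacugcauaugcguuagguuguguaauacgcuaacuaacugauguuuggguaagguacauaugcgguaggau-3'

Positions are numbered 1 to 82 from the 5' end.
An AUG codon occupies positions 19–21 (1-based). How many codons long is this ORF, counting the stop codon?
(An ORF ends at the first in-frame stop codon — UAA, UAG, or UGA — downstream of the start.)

3

Codons from position 19: AUG (19–21), CGU (22–24), UAG (25–27).
UAG is the first in-frame stop; that's 3 codons including the stop.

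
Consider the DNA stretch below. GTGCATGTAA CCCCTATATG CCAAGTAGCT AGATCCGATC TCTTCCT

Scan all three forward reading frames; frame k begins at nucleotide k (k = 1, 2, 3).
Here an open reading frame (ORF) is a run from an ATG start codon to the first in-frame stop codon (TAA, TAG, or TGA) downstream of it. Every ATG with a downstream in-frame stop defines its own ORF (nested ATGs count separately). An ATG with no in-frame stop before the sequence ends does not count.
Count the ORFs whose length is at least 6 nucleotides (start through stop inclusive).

Frame 1: GTG CAT GTA ACC CCT ATA TGC CAA GTA GCT AGA TCC GAT CTC TTC — no ATG→stop ORF.
Frame 2: TGC ATG TAA CCC CTA TAT GCC AAG TAG CTA GAT CCG ATC TCT TCC — ATG at 5, stop TAA at 8 → 6 nt.
Frame 3: GCA TGT AAC CCC TAT ATG CCA AGT AGC TAG ATC CGA TCT CTT CCT — ATG at 18, stop TAG at 30 → 15 nt.
ORFs ≥ 6 nucleotides: frame 2 5–10 (6 nucleotides), frame 3 18–32 (15 nucleotides). Count = 2.

2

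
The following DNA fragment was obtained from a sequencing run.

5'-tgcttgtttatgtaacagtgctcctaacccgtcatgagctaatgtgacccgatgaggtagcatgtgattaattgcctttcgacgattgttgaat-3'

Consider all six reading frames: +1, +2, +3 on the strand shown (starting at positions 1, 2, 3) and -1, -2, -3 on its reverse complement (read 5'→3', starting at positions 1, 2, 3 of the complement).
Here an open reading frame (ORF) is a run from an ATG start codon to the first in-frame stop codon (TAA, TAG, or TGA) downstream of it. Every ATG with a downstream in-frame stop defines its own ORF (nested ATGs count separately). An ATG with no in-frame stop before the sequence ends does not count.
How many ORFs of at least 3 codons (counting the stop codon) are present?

3

Reverse complement (5'→3'): ATTCAACAATCGTCGAAAGGCAATTAATCACATGCTACCTCATCGGGTCACATTAGCTCATGACGGGTTAGGAGCACTGTTACATAAACAAGCA
Frame +1: TGC TTG TTT ATG TAA CAG TGC TCC TAA CCC GTC ATG AGC TAA TGT GAC CCG ATG AGG TAG CAT GTG ATT AAT TGC CTT TCG ACG ATT GTT GAA — ATG at 10, stop TAA at 13 → 6 nt; ATG at 34, stop TAA at 40 → 9 nt; ATG at 52, stop TAG at 58 → 9 nt.
Frame +2: GCT TGT TTA TGT AAC AGT GCT CCT AAC CCG TCA TGA GCT AAT GTG ACC CGA TGA GGT AGC ATG TGA TTA ATT GCC TTT CGA CGA TTG TTG AAT — ATG at 62, stop TGA at 65 → 6 nt.
Frame +3: CTT GTT TAT GTA ACA GTG CTC CTA ACC CGT CAT GAG CTA ATG TGA CCC GAT GAG GTA GCA TGT GAT TAA TTG CCT TTC GAC GAT TGT TGA — ATG at 42, stop TGA at 45 → 6 nt.
Frame -1: ATT CAA CAA TCG TCG AAA GGC AAT TAA TCA CAT GCT ACC TCA TCG GGT CAC ATT AGC TCA TGA CGG GTT AGG AGC ACT GTT ACA TAA ACA AGC — no ATG→stop ORF.
Frame -2: TTC AAC AAT CGT CGA AAG GCA ATT AAT CAC ATG CTA CCT CAT CGG GTC ACA TTA GCT CAT GAC GGG TTA GGA GCA CTG TTA CAT AAA CAA GCA — no ATG→stop ORF.
Frame -3: TCA ACA ATC GTC GAA AGG CAA TTA ATC ACA TGC TAC CTC ATC GGG TCA CAT TAG CTC ATG ACG GGT TAG GAG CAC TGT TAC ATA AAC AAG — ATG at 60, stop TAG at 69 → 12 nt.
ORFs ≥ 3 codons: frame +1 34–42 (3 codons), frame +1 52–60 (3 codons), frame -3 60–71 (4 codons). Count = 3.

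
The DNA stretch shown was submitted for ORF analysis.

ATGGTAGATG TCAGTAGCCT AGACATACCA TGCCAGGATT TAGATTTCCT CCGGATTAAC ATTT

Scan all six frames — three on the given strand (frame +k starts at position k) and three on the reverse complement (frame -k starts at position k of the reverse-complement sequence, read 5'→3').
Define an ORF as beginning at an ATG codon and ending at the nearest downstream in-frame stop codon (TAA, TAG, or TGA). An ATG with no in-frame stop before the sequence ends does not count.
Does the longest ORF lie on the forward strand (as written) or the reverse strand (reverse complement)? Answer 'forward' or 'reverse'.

forward

Reverse complement (5'→3'): AAATGTTAATCCGGAGGAAATCTAAATCCTGGCATGGTATGTCTAGGCTACTGACATCTACCAT
Frame +1: ATG GTA GAT GTC AGT AGC CTA GAC ATA CCA TGC CAG GAT TTA GAT TTC CTC CGG ATT AAC ATT — no ATG→stop ORF.
Frame +2: TGG TAG ATG TCA GTA GCC TAG ACA TAC CAT GCC AGG ATT TAG ATT TCC TCC GGA TTA ACA TTT — ATG at 8, stop TAG at 20 → 15 nt.
Frame +3: GGT AGA TGT CAG TAG CCT AGA CAT ACC ATG CCA GGA TTT AGA TTT CCT CCG GAT TAA CAT — ATG at 30, stop TAA at 57 → 30 nt.
Frame -1: AAA TGT TAA TCC GGA GGA AAT CTA AAT CCT GGC ATG GTA TGT CTA GGC TAC TGA CAT CTA CCA — ATG at 34, stop TGA at 52 → 21 nt.
Frame -2: AAT GTT AAT CCG GAG GAA ATC TAA ATC CTG GCA TGG TAT GTC TAG GCT ACT GAC ATC TAC CAT — no ATG→stop ORF.
Frame -3: ATG TTA ATC CGG AGG AAA TCT AAA TCC TGG CAT GGT ATG TCT AGG CTA CTG ACA TCT ACC — no ATG→stop ORF.
Forward-strand max 30 nt; reverse-strand max 21 nt. The forward strand has the longer ORF.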